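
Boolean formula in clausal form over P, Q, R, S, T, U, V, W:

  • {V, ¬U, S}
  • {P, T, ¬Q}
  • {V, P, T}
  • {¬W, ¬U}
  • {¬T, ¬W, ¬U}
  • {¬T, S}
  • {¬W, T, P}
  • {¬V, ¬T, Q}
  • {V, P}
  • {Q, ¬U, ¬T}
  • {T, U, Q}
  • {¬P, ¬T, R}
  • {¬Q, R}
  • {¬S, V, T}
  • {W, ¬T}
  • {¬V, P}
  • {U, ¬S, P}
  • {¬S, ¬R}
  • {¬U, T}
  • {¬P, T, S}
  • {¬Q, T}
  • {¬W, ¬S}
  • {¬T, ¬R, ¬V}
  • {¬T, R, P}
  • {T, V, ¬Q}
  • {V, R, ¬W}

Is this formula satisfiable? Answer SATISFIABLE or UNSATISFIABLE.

UNSATISFIABLE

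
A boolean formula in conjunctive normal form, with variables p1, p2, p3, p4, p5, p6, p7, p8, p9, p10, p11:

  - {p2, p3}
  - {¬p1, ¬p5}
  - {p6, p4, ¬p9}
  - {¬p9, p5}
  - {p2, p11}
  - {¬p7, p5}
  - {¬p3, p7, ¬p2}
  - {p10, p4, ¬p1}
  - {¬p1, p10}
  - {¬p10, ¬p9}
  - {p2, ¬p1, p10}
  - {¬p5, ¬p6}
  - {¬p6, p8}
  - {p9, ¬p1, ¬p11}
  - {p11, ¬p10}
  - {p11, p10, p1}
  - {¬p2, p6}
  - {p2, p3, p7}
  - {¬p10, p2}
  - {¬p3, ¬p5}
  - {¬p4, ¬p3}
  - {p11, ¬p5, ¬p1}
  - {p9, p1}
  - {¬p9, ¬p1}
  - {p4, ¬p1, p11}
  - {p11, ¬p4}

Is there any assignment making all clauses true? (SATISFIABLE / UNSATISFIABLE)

UNSATISFIABLE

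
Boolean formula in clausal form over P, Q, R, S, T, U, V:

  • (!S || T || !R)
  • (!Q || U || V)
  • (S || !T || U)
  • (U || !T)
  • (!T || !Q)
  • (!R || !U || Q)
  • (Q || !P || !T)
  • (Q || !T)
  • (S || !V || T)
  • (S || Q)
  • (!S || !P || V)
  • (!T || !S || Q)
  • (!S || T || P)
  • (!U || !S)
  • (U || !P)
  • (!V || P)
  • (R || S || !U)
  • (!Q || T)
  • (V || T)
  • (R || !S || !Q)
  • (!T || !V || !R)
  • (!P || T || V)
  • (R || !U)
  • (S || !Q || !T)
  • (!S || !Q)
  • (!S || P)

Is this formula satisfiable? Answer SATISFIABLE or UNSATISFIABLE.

UNSATISFIABLE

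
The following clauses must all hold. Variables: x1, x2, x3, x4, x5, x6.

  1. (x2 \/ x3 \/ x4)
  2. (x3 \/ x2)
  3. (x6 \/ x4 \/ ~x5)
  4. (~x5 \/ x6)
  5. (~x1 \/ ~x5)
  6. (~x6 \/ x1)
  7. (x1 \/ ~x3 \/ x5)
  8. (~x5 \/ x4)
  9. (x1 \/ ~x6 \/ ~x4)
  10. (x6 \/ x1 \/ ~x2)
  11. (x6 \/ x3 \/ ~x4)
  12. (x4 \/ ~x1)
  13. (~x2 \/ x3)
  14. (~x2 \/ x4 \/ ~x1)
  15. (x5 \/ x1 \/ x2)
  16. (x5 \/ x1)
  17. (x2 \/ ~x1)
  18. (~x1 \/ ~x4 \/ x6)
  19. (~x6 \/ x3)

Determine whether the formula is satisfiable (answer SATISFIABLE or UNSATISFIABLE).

SATISFIABLE

Set x1 = True and propagate.
  then x5 is forced to False.
  then x4 is forced to True.
  then x2 is forced to True.
  then x3 is forced to True.
  then x6 is forced to True.
Every clause has at least one true literal under this assignment.
So x1=1, x2=1, x3=1, x4=1, x5=0, x6=1 is a satisfying assignment.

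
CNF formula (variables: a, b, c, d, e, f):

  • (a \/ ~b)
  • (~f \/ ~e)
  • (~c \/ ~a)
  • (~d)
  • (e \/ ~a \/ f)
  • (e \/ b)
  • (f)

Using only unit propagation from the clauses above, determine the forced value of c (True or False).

False

(~d) stands alone — d = False.
(f) is a unit clause: f = True.
In (~e \/ ~f), ~f is now false; ~e must hold, so e = False.
In (b \/ e), e is now false; b must hold, so b = True.
(a \/ ~b): since b = True, the clause reduces to (a). a = True.
(~c \/ ~a): since a = True, the clause reduces to (~c). c = False.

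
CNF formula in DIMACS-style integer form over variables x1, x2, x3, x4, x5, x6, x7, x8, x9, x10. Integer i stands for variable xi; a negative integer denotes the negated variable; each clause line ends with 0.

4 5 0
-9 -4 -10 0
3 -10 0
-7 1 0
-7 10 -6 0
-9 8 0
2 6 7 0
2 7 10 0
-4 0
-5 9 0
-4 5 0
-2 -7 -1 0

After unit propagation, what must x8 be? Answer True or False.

True

Unit clause (~x4) sets x4 = False.
(x5 | x4) with x4 = False leaves only x5, so x5 = True.
(~x5 | x9): since x5 = True, the clause reduces to (x9). x9 = True.
(~x9 | x8) with x9 = True leaves only x8, so x8 = True.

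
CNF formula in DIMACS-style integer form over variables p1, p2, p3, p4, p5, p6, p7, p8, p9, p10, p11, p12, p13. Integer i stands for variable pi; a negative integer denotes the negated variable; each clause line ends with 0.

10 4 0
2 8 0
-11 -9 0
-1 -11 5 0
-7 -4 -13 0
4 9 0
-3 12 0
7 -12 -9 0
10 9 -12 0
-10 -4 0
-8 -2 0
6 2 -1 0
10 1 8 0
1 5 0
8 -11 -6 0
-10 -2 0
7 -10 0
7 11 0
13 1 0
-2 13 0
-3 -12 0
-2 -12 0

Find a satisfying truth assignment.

p1=False, p2=False, p3=False, p4=True, p5=True, p6=False, p7=False, p8=True, p9=False, p10=False, p11=True, p12=False, p13=True

Check each clause:
  1. (p10 || p4) — p4 is true.
  2. (p2 || p8) — p8 is true.
  3. (!p9 || !p11) — !p9 is true.
  4. (!p1 || p5 || !p11) — p5 is true.
  5. (!p4 || !p7 || !p13) — !p7 is true.
  6. (p9 || p4) — p4 is true.
  7. (p12 || !p3) — !p3 is true.
  8. (!p12 || p7 || !p9) — !p9 is true.
  9. (!p12 || p9 || p10) — !p12 is true.
  10. (!p10 || !p4) — !p10 is true.
  11. (!p8 || !p2) — !p2 is true.
  12. (!p1 || p2 || p6) — !p1 is true.
  13. (p1 || p10 || p8) — p8 is true.
  14. (p5 || p1) — p5 is true.
  15. (!p6 || !p11 || p8) — p8 is true.
  16. (!p2 || !p10) — !p2 is true.
  17. (!p10 || p7) — !p10 is true.
  18. (p7 || p11) — p11 is true.
  19. (p13 || p1) — p13 is true.
  20. (!p2 || p13) — p13 is true.
  21. (!p12 || !p3) — !p12 is true.
  22. (!p2 || !p12) — !p12 is true.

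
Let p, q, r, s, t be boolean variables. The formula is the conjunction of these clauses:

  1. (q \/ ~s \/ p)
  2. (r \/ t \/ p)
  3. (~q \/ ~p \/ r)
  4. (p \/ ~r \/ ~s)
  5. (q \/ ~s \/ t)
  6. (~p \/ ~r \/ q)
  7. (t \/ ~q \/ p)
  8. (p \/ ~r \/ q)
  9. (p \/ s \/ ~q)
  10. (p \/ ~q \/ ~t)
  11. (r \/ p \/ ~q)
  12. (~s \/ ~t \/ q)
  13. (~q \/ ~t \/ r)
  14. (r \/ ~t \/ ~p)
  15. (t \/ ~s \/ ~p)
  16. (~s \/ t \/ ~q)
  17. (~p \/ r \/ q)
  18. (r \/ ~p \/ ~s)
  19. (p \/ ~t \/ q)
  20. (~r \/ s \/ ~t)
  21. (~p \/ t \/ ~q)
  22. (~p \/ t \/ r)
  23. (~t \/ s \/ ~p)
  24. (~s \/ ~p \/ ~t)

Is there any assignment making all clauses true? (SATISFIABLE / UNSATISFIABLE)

p = True:
  t = True:
    propagation gives r=True, q=True, s=True; an empty clause results — contradiction.
  t = False:
    propagation gives s=False, q=False, r=False; an empty clause results — contradiction.
p = False:
  q = True:
    propagation gives t=True; an empty clause results — contradiction.
  q = False:
    propagation gives s=False, r=False, t=True; an empty clause results — contradiction.
Every branch closes, so no satisfying assignment exists.

UNSATISFIABLE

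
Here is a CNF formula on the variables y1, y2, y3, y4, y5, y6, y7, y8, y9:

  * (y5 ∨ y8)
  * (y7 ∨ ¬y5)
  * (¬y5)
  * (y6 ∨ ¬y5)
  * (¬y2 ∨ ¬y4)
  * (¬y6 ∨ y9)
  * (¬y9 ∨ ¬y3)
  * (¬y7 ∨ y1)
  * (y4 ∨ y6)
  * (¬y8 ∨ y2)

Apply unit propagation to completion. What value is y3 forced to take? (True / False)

False

(¬y5) stands alone — y5 = False.
(y8 ∨ y5) with y5 = False leaves only y8, so y8 = True.
In (y2 ∨ ¬y8), ¬y8 is now false; y2 must hold, so y2 = True.
From (¬y2 ∨ ¬y4) and y2 = True: y4 = False.
(y4 ∨ y6): since y4 = False, the clause reduces to (y6). y6 = True.
(y9 ∨ ¬y6) with y6 = True leaves only y9, so y9 = True.
From (¬y9 ∨ ¬y3) and y9 = True: y3 = False.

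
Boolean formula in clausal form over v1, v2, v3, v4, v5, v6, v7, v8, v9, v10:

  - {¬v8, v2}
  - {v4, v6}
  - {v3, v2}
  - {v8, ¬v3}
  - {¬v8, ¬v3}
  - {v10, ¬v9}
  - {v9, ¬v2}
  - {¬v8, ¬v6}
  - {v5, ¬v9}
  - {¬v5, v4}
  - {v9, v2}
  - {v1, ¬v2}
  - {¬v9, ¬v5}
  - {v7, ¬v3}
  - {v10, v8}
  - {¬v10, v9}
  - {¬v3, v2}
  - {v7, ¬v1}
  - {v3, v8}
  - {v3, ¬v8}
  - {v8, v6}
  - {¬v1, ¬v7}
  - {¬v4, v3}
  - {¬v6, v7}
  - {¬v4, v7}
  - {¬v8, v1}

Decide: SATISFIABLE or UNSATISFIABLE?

v8 = True:
  propagation gives v2=True, v3=False; an empty clause results — contradiction.
v8 = False:
  propagation gives v3=False; an empty clause results — contradiction.
Every branch closes, so no satisfying assignment exists.

UNSATISFIABLE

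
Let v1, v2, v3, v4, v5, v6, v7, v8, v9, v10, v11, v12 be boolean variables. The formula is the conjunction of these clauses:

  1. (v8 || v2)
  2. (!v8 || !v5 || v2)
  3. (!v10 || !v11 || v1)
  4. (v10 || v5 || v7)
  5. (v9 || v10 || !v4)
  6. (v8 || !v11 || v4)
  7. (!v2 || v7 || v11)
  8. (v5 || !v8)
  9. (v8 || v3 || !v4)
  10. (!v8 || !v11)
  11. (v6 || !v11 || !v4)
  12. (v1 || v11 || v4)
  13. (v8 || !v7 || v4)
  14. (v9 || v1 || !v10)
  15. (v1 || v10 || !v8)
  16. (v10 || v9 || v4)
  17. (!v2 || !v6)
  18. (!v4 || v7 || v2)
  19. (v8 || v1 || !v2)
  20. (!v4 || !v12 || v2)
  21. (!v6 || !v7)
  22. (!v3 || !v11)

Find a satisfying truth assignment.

v1 = 1, v2 = 1, v3 = 0, v4 = 1, v5 = 1, v6 = 0, v7 = 1, v8 = 1, v9 = 1, v10 = 0, v11 = 0, v12 = 0

Pure literal: v1 appears only positively; assign v1 = True.
Pure literal: v9 appears only positively; assign v9 = True.
Set v2 = True and propagate.
  then v6 is forced to False.
Set v3 = False and propagate.
The remaining clauses are satisfied by v4 = True, v5 = True, v7 = True, v8 = True, v10 = False, v11 = False, v12 = False.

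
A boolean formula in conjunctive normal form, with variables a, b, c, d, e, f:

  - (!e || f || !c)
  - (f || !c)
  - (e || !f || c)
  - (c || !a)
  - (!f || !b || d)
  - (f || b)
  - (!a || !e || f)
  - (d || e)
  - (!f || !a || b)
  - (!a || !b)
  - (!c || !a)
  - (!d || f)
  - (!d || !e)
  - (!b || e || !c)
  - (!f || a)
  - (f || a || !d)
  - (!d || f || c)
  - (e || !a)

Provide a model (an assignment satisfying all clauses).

a=F, b=T, c=F, d=F, e=T, f=F

Check each clause:
  1. (!c || f || !e) — !c is true.
  2. (!c || f) — !c is true.
  3. (!f || e || c) — !f is true.
  4. (c || !a) — !a is true.
  5. (d || !b || !f) — !f is true.
  6. (b || f) — b is true.
  7. (!a || f || !e) — !a is true.
  8. (e || d) — e is true.
  9. (!f || !a || b) — !f is true.
  10. (!b || !a) — !a is true.
  11. (!a || !c) — !c is true.
  12. (f || !d) — !d is true.
  13. (!d || !e) — !d is true.
  14. (!c || !b || e) — e is true.
  15. (a || !f) — !f is true.
  16. (a || f || !d) — !d is true.
  17. (f || c || !d) — !d is true.
  18. (e || !a) — e is true.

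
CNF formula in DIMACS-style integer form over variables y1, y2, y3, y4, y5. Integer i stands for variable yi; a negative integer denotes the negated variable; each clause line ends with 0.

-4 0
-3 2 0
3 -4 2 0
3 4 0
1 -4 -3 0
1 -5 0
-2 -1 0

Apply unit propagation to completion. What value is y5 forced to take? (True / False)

False

(~y4) is a unit clause: y4 = False.
In (y4 \/ y3), y4 is now false; y3 must hold, so y3 = True.
In (y2 \/ ~y3), ~y3 is now false; y2 must hold, so y2 = True.
In (~y2 \/ ~y1), ~y2 is now false; ~y1 must hold, so y1 = False.
(~y5 \/ y1) with y1 = False leaves only ~y5, so y5 = False.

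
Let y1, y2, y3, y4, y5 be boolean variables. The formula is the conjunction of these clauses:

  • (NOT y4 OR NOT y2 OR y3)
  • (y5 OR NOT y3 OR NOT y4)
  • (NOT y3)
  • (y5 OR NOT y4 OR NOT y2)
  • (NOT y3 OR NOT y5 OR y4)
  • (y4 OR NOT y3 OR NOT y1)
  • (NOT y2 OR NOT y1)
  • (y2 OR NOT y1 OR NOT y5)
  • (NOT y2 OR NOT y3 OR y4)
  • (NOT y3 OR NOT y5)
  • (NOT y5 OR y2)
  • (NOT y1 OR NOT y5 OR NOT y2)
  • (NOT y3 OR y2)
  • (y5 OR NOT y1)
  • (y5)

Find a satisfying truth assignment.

y1=F, y2=T, y3=F, y4=F, y5=T

Check each clause:
  1. (NOT y2 OR y3 OR NOT y4) — NOT y4 is true.
  2. (NOT y3 OR y5 OR NOT y4) — NOT y3 is true.
  3. (NOT y3) — NOT y3 is true.
  4. (NOT y2 OR NOT y4 OR y5) — NOT y4 is true.
  5. (NOT y3 OR y4 OR NOT y5) — NOT y3 is true.
  6. (y4 OR NOT y1 OR NOT y3) — NOT y3 is true.
  7. (NOT y1 OR NOT y2) — NOT y1 is true.
  8. (NOT y1 OR y2 OR NOT y5) — y2 is true.
  9. (NOT y3 OR NOT y2 OR y4) — NOT y3 is true.
  10. (NOT y3 OR NOT y5) — NOT y3 is true.
  11. (y2 OR NOT y5) — y2 is true.
  12. (NOT y2 OR NOT y1 OR NOT y5) — NOT y1 is true.
  13. (y2 OR NOT y3) — y2 is true.
  14. (y5 OR NOT y1) — y5 is true.
  15. (y5) — y5 is true.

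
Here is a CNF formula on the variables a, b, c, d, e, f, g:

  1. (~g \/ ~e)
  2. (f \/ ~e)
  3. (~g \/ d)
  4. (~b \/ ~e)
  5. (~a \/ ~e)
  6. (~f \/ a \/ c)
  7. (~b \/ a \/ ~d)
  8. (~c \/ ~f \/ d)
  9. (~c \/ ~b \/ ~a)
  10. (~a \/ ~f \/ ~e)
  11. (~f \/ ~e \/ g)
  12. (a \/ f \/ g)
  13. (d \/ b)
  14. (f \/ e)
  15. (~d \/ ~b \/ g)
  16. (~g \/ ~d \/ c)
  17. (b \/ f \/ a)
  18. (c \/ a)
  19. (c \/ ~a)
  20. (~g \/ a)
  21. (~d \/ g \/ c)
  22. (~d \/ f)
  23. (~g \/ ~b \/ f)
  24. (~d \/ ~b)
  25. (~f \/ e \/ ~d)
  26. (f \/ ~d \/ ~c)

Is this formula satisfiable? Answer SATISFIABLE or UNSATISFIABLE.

UNSATISFIABLE

f = True:
  d = True:
    propagation gives b=False, e=True, g=False; an empty clause results — contradiction.
  d = False:
    propagation gives g=False, c=False, a=True; an empty clause results — contradiction.
f = False:
  propagation gives e=False; an empty clause results — contradiction.
Every branch closes, so no satisfying assignment exists.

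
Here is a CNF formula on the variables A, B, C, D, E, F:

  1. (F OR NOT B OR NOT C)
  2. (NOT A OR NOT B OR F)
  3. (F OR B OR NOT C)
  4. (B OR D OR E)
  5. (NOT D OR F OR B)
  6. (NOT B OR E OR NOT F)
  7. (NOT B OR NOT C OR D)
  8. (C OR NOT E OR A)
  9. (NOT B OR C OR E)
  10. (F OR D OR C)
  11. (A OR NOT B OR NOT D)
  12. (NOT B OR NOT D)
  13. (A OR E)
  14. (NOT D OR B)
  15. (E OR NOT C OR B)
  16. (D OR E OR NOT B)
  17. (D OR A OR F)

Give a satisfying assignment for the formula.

Set A = False and propagate.
  then E is forced to True.
  then C is forced to True.
Try B = False.
  then F is forced to True.
  then D is forced to False.

A=0  B=0  C=1  D=0  E=1  F=1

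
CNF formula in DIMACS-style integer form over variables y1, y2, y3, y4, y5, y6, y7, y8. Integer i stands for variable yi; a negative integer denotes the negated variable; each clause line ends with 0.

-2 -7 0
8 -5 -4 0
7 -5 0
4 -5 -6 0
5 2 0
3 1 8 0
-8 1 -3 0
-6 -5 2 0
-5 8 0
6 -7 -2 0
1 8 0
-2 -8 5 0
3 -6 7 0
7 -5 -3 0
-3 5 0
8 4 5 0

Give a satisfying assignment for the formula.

y1 occurs only positively in the remaining clauses — set y1 = True.
Try y2 = False.
  then y5 is forced to True.
  then y7 is forced to True.
  then y6 is forced to False.
  then y8 is forced to True.
y3, y4 are now unconstrained; take y3 = True, y4 = True.

y1 = T, y2 = F, y3 = T, y4 = T, y5 = T, y6 = F, y7 = T, y8 = T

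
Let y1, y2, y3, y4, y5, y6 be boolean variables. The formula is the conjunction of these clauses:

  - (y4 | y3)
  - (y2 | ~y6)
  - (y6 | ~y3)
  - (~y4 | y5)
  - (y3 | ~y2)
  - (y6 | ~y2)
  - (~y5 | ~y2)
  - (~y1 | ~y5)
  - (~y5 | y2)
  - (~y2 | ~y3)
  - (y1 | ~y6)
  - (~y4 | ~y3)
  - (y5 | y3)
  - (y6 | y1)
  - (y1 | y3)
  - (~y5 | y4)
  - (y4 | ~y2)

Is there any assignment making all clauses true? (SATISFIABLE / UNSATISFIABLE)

y2 = True:
  propagation gives y3=True; an empty clause results — contradiction.
y2 = False:
  propagation gives y6=False, y3=False, y4=True, y5=True; an empty clause results — contradiction.
Every branch closes, so no satisfying assignment exists.

UNSATISFIABLE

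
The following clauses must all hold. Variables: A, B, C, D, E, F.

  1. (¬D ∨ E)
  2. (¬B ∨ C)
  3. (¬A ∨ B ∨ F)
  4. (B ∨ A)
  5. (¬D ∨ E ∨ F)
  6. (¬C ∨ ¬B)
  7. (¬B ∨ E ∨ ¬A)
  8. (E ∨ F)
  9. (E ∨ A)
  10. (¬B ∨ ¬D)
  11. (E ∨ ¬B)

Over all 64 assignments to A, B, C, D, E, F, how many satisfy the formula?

The models are:
  A=T B=F C=F D=F E=F F=T
  A=T B=F C=F D=F E=T F=T
  A=T B=F C=F D=T E=T F=T
  A=T B=F C=T D=F E=F F=T
  A=T B=F C=T D=F E=T F=T
  A=T B=F C=T D=T E=T F=T
Count: 6.

6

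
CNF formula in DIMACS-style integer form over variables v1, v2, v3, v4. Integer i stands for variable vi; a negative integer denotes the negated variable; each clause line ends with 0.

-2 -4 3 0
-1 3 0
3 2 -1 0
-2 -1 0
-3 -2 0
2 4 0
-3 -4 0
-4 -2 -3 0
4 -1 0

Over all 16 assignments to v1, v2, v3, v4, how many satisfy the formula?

Satisfying assignments:
  v1=0 v2=0 v3=0 v4=1
  v1=0 v2=1 v3=0 v4=0
Count: 2.

2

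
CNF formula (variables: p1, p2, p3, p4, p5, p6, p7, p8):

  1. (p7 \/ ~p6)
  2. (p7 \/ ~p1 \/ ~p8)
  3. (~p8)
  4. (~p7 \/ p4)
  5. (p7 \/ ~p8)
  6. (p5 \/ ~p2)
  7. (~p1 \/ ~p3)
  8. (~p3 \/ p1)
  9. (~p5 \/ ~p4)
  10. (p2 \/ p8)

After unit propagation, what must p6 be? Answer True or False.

Unit clause (~p8) sets p8 = False.
In (p8 \/ p2), p8 is now false; p2 must hold, so p2 = True.
(p5 \/ ~p2) with p2 = True leaves only p5, so p5 = True.
In (~p5 \/ ~p4), ~p5 is now false; ~p4 must hold, so p4 = False.
(~p7 \/ p4) with p4 = False leaves only ~p7, so p7 = False.
(~p6 \/ p7) with p7 = False leaves only ~p6, so p6 = False.

False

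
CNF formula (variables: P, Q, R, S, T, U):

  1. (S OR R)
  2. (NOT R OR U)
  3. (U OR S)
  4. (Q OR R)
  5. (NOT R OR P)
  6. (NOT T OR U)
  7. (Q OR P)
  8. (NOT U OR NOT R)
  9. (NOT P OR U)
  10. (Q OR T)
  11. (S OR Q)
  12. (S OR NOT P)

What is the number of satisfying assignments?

The models are:
  P=F Q=T R=F S=T T=F U=F
  P=F Q=T R=F S=T T=F U=T
  P=F Q=T R=F S=T T=T U=T
  P=T Q=T R=F S=T T=F U=T
  P=T Q=T R=F S=T T=T U=T
That's 5 in total.

5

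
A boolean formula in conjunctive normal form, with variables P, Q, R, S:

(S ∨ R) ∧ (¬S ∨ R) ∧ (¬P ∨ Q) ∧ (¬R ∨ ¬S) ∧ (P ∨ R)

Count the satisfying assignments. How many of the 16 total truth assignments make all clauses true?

The models are:
  P=F Q=F R=T S=F
  P=F Q=T R=T S=F
  P=T Q=T R=T S=F
That's 3 in total.

3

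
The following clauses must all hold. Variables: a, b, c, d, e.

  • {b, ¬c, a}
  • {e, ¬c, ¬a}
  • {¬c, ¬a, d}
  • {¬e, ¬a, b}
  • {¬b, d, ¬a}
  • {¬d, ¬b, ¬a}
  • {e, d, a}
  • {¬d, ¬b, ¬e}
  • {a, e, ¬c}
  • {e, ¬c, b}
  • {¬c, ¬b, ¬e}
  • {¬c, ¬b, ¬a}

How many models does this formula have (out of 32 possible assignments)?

7

Split on a, then b.
  a=1, b=1: a clause becomes empty — 0.
  a=1, b=0: remaining (c,d,e) ∈ {(0,0,0); (0,1,0)} — 2.
  a=0, b=1: remaining (c,d,e) ∈ {(0,0,1); (0,1,0)} — 2.
  a=0, b=0: remaining (c,d,e) ∈ {(0,0,1); (0,1,0); (0,1,1)} — 3.
Total: 0 + 2 + 2 + 3 = 7.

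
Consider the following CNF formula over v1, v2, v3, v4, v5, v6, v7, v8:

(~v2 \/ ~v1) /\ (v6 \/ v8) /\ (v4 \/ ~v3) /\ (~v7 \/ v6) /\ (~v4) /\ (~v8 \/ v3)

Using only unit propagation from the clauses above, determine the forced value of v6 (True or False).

True

Unit clause (~v4) sets v4 = False.
(~v3 \/ v4) with v4 = False leaves only ~v3, so v3 = False.
In (~v8 \/ v3), v3 is now false; ~v8 must hold, so v8 = False.
(v8 \/ v6): since v8 = False, the clause reduces to (v6). v6 = True.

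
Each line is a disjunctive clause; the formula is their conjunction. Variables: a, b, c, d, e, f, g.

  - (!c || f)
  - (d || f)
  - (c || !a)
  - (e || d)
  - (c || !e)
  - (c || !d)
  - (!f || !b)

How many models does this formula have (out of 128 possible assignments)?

12

Case analysis on c and d:
  c=T, d=T: forces b=F; f=T; a, e, g free → 2^3 = 8.
  c=T, d=F: remaining (a,b,e,f,g) ∈ {(F,F,T,T,F); (F,F,T,T,T); (T,F,T,T,F); (T,F,T,T,T)} — 4.
  c=F, d=T: a clause becomes empty — 0.
  c=F, d=F: a clause becomes empty — 0.
Total: 8 + 4 + 0 + 0 = 12.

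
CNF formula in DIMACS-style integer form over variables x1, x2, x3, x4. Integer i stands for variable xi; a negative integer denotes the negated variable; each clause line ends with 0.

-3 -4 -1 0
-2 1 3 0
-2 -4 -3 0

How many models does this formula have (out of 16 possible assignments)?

Case analysis on x3 and x1:
  x3=1, x1=1: remaining (x2,x4) ∈ {(0,0); (1,0)} — 2.
  x3=1, x1=0: remaining (x2,x4) ∈ {(0,0); (0,1); (1,0)} — 3.
  x3=0, x1=1: remaining (x2,x4) ∈ {(0,0); (0,1); (1,0); (1,1)} — 4.
  x3=0, x1=0: remaining (x2,x4) ∈ {(0,0); (0,1)} — 2.
Total: 2 + 3 + 4 + 2 = 11.

11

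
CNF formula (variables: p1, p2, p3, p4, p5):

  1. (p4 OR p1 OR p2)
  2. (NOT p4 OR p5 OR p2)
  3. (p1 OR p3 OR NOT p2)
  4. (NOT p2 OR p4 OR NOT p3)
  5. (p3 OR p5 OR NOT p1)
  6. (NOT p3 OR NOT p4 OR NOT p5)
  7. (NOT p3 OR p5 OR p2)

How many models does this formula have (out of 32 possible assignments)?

8

Split on p2, then p3.
  p2=T, p3=T: remaining (p1,p4,p5) ∈ {(F,T,F); (T,T,F)} — 2.
  p2=T, p3=F: remaining (p1,p4,p5) ∈ {(T,F,T); (T,T,T)} — 2.
  p2=F, p3=T: remaining (p1,p4,p5) ∈ {(T,F,T)} — 1.
  p2=F, p3=F: remaining (p1,p4,p5) ∈ {(F,T,T); (T,F,T); (T,T,T)} — 3.
Total: 2 + 2 + 1 + 3 = 8.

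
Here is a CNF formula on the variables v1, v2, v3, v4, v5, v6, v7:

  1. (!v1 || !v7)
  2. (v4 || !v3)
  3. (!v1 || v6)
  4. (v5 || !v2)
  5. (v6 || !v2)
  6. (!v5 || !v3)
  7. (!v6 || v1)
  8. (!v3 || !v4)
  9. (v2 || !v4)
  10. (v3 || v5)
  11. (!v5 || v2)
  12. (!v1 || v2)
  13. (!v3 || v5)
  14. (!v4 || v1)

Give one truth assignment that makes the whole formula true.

v7 occurs only negated in the remaining clauses — set v7 = False.
Set v1 = True and propagate.
  then v6 is forced to True.
  then v2 is forced to True.
  then v5 is forced to True.
  then v3 is forced to False.
v4 is now unconstrained; take v4 = False.

v1=True, v2=True, v3=False, v4=False, v5=True, v6=True, v7=False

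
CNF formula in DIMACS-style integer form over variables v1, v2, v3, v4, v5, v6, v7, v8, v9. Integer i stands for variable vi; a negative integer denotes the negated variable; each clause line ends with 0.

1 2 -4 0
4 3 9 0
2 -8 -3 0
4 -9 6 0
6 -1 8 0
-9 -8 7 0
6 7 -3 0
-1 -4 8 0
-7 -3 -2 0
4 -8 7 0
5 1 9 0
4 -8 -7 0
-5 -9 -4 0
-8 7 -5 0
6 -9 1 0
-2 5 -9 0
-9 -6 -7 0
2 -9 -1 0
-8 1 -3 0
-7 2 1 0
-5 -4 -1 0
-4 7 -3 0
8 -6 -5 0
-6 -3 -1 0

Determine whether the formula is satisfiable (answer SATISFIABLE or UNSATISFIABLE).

SATISFIABLE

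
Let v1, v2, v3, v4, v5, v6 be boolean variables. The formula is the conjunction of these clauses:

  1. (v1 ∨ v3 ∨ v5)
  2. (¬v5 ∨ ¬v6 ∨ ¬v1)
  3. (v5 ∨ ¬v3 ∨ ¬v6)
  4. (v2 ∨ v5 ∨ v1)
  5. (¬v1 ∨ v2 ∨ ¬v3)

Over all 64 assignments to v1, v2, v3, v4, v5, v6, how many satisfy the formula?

34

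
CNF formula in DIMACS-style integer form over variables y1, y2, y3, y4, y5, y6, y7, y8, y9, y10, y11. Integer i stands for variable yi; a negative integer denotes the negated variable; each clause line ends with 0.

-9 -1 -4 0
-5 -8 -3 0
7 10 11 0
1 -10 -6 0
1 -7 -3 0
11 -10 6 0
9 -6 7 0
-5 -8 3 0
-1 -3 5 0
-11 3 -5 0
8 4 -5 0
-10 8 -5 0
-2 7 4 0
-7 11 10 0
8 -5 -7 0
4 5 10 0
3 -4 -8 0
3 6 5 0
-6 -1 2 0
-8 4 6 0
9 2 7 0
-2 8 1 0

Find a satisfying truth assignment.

Try y1 = False.
Try y2 = False.
The remaining clauses are satisfied by y3 = True, y4 = True, y5 = False, y6 = False, y7 = False, y8 = True, y9 = True, y10 = True, y11 = True.

y1=F, y2=F, y3=T, y4=T, y5=F, y6=F, y7=F, y8=T, y9=T, y10=T, y11=T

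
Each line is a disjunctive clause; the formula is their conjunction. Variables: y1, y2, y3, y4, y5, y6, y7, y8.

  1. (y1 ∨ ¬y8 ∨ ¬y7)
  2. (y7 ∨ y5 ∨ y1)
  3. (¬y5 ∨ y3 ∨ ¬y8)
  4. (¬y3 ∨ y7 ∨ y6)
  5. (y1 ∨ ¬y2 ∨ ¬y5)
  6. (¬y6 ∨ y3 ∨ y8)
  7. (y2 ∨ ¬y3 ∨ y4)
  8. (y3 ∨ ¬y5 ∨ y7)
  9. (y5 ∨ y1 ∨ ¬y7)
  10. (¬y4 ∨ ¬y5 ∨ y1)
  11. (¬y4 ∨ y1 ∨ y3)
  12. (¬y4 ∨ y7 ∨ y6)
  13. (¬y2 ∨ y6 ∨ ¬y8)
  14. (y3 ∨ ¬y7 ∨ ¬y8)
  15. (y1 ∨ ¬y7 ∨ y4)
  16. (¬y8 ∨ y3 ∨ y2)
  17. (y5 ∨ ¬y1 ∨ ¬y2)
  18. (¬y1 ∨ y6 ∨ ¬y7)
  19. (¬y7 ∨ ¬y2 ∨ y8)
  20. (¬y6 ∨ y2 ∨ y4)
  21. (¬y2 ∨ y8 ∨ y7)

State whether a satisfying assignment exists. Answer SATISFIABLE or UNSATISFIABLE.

Try y1 = True.
For the remaining variables, y2 = False, y3 = True, y4 = True, y5 = True, y6 = True, y7 = False, y8 = True works.
So y1=True, y2=False, y3=True, y4=True, y5=True, y6=True, y7=False, y8=True is a satisfying assignment.

SATISFIABLE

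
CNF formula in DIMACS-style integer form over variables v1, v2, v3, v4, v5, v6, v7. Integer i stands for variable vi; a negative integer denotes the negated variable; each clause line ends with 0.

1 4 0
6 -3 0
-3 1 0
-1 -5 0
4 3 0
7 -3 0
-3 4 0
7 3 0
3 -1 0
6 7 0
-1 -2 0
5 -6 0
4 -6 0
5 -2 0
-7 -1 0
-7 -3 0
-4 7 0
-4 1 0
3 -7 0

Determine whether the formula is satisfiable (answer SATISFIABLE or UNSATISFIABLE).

v3 = True:
  propagation gives v6=True, v1=True, v5=False; an empty clause results — contradiction.
v3 = False:
  propagation gives v4=True, v7=True; an empty clause results — contradiction.
Every branch closes, so no satisfying assignment exists.

UNSATISFIABLE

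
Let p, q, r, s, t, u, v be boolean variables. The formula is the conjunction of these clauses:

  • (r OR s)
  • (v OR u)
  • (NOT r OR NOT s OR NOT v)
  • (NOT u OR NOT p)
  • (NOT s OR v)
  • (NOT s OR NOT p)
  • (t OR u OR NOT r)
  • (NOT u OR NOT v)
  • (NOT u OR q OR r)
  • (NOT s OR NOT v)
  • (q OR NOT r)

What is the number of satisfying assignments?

4

The models are:
  p=0 q=1 r=1 s=0 t=0 u=1 v=0
  p=0 q=1 r=1 s=0 t=1 u=0 v=1
  p=0 q=1 r=1 s=0 t=1 u=1 v=0
  p=1 q=1 r=1 s=0 t=1 u=0 v=1
Count: 4.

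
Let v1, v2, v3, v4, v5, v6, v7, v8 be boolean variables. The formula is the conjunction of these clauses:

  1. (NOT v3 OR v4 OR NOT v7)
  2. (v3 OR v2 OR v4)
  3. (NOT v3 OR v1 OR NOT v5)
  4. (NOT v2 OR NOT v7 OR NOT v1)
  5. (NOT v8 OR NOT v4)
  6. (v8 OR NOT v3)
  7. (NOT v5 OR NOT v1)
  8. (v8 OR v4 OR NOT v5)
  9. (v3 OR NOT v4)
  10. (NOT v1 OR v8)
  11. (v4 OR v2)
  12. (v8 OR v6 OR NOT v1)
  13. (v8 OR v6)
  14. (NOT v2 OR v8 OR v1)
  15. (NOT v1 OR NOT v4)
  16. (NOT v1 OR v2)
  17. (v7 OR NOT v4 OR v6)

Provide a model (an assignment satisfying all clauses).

v1 = 1, v2 = 1, v3 = 1, v4 = 0, v5 = 0, v6 = 1, v7 = 0, v8 = 1

Check each clause:
  1. (NOT v7 OR v4 OR NOT v3) — NOT v7 is true.
  2. (v4 OR v3 OR v2) — v2 is true.
  3. (NOT v5 OR v1 OR NOT v3) — v1 is true.
  4. (NOT v7 OR NOT v2 OR NOT v1) — NOT v7 is true.
  5. (NOT v4 OR NOT v8) — NOT v4 is true.
  6. (NOT v3 OR v8) — v8 is true.
  7. (NOT v1 OR NOT v5) — NOT v5 is true.
  8. (v8 OR NOT v5 OR v4) — v8 is true.
  9. (v3 OR NOT v4) — v3 is true.
  10. (v8 OR NOT v1) — v8 is true.
  11. (v4 OR v2) — v2 is true.
  12. (v8 OR v6 OR NOT v1) — v8 is true.
  13. (v6 OR v8) — v8 is true.
  14. (v1 OR NOT v2 OR v8) — v8 is true.
  15. (NOT v1 OR NOT v4) — NOT v4 is true.
  16. (v2 OR NOT v1) — v2 is true.
  17. (NOT v4 OR v7 OR v6) — NOT v4 is true.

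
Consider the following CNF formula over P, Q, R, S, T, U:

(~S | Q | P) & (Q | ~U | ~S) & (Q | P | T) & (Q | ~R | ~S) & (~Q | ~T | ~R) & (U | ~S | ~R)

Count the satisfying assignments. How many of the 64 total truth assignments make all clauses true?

36

Case analysis on Q and S:
  Q=T, S=T: P free; 5 ways for (R,T,U) × 2^1 = 10.
  Q=T, S=F: P, U free; 3 ways for (R,T) × 2^2 = 12.
  Q=F, S=T: remaining (P,R,T,U) ∈ {(T,F,F,F); (T,F,T,F)} — 2.
  Q=F, S=F: R, U free; 3 ways for (P,T) × 2^2 = 12.
Total: 10 + 12 + 2 + 12 = 36.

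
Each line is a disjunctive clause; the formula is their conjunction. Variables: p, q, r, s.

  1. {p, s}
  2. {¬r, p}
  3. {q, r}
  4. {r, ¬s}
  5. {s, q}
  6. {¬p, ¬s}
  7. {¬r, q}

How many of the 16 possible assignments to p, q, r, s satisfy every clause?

Satisfying assignments:
  p=T q=T r=F s=F
  p=T q=T r=T s=F
That's 2 in total.

2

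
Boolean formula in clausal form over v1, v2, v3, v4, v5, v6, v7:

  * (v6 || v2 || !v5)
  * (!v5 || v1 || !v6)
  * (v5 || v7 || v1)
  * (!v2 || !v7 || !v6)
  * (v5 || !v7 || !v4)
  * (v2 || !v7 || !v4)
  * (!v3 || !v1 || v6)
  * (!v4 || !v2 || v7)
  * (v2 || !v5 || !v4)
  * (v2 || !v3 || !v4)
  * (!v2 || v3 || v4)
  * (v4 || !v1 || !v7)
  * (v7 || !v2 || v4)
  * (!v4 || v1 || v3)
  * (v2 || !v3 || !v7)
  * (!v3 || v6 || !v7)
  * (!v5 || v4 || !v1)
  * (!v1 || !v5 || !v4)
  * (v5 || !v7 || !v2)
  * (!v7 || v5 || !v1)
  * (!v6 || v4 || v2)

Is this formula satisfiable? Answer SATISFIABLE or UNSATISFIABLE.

Set v1 = True and propagate.
Set v2 = False and propagate.
The remaining clauses are satisfied by v3 = False, v4 = False, v5 = False, v6 = False, v7 = False.
So v1=T, v2=F, v3=F, v4=F, v5=F, v6=F, v7=F is a satisfying assignment.

SATISFIABLE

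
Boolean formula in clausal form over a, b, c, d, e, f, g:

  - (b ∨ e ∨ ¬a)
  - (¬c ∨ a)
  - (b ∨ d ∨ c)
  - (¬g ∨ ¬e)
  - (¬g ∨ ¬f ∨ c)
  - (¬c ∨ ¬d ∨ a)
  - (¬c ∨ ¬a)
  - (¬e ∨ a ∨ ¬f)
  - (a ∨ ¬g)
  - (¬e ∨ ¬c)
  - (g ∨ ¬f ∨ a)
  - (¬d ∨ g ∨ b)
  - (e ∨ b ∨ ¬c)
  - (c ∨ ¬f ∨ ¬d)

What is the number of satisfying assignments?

Case analysis on c and a:
  c=T, a=T: a clause becomes empty — 0.
  c=T, a=F: a clause becomes empty — 0.
  c=F, a=T: 8 of the 32 assignments to (b,d,e,f,g) work.
  c=F, a=F: remaining (b,d,e,f,g) ∈ {(T,F,F,F,F); (T,F,T,F,F); (T,T,F,F,F); (T,T,T,F,F)} — 4.
Total: 0 + 0 + 8 + 4 = 12.

12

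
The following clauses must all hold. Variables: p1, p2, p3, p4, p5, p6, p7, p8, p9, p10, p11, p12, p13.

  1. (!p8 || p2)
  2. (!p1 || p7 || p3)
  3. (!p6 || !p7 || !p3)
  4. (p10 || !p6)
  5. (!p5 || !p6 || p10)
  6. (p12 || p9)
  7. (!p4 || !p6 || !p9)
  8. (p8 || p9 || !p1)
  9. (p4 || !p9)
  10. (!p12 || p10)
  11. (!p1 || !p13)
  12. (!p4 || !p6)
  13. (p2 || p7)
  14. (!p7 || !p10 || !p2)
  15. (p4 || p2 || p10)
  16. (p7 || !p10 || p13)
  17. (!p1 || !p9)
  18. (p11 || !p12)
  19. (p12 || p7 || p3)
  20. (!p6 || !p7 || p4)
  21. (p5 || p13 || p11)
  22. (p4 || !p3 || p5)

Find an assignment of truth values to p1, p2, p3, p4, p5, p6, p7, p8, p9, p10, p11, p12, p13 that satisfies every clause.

p1 = 0, p2 = 1, p3 = 0, p4 = 0, p5 = 0, p6 = 0, p7 = 0, p8 = 1, p9 = 0, p10 = 1, p11 = 1, p12 = 1, p13 = 1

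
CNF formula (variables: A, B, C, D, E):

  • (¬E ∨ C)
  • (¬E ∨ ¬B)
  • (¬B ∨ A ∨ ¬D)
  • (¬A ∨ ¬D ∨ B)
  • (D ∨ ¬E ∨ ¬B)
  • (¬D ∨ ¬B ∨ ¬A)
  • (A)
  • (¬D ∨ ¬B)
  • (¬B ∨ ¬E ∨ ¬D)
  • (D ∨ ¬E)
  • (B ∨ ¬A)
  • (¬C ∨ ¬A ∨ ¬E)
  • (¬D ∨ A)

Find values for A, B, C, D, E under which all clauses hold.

Unit propagation: (A) forces A = True.
Unit propagation: (B) forces B = True.
(¬E) is a unit clause, so E = False.
(¬D) is a unit clause, so D = False.
C is now unconstrained; take C = True.

A = T  B = T  C = T  D = F  E = F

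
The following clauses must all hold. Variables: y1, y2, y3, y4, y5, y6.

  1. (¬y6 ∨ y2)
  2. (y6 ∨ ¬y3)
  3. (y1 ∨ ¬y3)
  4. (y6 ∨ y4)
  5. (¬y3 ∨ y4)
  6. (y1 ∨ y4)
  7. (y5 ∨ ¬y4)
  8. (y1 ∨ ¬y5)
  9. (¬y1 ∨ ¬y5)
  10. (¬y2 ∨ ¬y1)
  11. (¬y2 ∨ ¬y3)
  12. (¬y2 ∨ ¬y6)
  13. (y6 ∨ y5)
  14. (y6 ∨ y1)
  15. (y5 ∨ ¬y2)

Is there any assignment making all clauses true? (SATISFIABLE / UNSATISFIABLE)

UNSATISFIABLE

y1 = True:
  propagation gives y5=False, y4=False, y6=True, y2=True; an empty clause results — contradiction.
y1 = False:
  propagation gives y3=False, y4=True, y5=True; an empty clause results — contradiction.
Every branch closes, so no satisfying assignment exists.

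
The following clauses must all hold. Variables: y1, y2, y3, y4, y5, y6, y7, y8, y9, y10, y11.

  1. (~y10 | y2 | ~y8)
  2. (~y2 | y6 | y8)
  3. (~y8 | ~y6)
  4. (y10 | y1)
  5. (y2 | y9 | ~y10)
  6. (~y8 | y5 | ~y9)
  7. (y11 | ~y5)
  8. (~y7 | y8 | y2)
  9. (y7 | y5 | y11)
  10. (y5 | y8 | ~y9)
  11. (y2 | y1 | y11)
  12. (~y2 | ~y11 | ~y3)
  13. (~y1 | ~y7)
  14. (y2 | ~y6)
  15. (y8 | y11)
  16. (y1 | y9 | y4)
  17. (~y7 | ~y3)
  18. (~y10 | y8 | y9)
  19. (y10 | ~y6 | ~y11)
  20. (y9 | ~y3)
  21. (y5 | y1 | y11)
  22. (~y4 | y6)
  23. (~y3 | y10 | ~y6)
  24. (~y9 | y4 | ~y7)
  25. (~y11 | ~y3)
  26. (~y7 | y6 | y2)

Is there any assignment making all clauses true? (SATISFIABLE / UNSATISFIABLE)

SATISFIABLE

y3 occurs only negated in the remaining clauses — set y3 = False.
Try y1 = True.
  then y7 is forced to False.
Try y2 = False.
  then y6 is forced to False.
  then y4 is forced to False.
Branch on y5: take y5 = True.
  then y11 is forced to True.
The remaining clauses are satisfied by y8 = True, y9 = False, y10 = False.
So y1=True, y2=False, y3=False, y4=False, y5=True, y6=False, y7=False, y8=True, y9=False, y10=False, y11=True is a satisfying assignment.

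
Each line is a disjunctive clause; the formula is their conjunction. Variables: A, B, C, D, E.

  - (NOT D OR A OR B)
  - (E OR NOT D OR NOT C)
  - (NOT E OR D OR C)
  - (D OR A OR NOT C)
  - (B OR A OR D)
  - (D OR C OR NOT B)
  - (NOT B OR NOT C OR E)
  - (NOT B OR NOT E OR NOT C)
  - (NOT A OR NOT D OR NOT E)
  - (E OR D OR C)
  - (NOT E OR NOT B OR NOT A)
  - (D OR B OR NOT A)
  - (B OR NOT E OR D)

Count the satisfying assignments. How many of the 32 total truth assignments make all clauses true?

4

Satisfying assignments:
  A=0 B=1 C=0 D=1 E=0
  A=0 B=1 C=0 D=1 E=1
  A=1 B=0 C=0 D=1 E=0
  A=1 B=1 C=0 D=1 E=0
That's 4 in total.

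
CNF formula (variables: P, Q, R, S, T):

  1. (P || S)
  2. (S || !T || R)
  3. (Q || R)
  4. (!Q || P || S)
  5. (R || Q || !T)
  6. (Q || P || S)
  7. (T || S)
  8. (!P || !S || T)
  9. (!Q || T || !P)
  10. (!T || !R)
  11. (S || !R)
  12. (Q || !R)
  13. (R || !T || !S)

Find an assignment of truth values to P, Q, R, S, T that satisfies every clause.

P = False, Q = True, R = False, S = True, T = False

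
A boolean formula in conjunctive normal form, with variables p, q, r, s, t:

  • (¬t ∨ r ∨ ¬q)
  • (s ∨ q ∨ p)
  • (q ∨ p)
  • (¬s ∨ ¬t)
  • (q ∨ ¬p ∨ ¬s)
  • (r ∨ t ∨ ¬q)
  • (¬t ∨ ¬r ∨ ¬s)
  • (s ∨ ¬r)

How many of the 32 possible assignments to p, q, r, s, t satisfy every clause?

4

Satisfying assignments:
  p=F q=T r=T s=T t=F
  p=T q=F r=F s=F t=F
  p=T q=F r=F s=F t=T
  p=T q=T r=T s=T t=F
That's 4 in total.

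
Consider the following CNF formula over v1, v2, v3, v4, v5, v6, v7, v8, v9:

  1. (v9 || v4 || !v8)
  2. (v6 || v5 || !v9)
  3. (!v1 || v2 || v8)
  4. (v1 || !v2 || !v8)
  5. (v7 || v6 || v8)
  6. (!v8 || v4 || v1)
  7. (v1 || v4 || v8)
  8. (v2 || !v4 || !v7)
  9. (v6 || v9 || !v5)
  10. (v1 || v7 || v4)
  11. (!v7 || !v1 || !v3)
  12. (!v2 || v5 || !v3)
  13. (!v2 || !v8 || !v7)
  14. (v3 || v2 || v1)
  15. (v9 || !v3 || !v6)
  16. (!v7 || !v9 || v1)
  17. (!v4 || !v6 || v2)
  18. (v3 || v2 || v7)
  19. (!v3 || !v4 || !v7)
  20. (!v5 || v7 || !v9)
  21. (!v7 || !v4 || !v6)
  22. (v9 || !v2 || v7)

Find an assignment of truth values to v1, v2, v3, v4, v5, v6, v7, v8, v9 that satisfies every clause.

Set v1 = True and propagate.
Branch on v2: take v2 = True.
Set v3 = False and propagate.
For the remaining variables, v4 = False, v5 = False, v6 = True, v7 = False, v8 = False, v9 = True works.

v1=T, v2=T, v3=F, v4=F, v5=F, v6=T, v7=F, v8=F, v9=T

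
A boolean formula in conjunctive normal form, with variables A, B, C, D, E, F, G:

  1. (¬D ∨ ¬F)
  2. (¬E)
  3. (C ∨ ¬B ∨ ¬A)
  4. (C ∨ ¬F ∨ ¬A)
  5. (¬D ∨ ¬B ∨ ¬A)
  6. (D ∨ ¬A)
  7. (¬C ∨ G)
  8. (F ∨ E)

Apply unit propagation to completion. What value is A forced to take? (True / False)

(¬E) stands alone — E = False.
From (E ∨ F) and E = False: F = True.
(¬D ∨ ¬F) with F = True leaves only ¬D, so D = False.
In (¬A ∨ D), D is now false; ¬A must hold, so A = False.

False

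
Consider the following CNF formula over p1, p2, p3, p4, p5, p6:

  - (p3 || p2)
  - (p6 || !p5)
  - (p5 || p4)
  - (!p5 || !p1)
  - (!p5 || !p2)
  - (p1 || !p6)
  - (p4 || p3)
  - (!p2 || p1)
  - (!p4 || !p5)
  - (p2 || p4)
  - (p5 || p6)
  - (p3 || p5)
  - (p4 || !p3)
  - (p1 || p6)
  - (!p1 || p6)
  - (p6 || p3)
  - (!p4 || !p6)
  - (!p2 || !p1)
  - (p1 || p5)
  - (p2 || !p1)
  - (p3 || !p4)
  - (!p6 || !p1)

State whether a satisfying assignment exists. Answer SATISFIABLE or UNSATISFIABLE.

UNSATISFIABLE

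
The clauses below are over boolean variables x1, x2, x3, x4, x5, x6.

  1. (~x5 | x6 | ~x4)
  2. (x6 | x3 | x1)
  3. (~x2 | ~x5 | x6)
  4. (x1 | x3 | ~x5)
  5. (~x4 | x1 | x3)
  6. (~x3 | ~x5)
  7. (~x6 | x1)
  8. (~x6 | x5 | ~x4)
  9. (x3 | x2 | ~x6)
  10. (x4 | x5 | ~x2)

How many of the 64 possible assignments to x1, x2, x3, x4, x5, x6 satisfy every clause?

Split on x5, then x6.
  x5=T, x6=T: remaining (x1,x2,x3,x4) ∈ {(T,T,F,F); (T,T,F,T)} — 2.
  x5=T, x6=F: remaining (x1,x2,x3,x4) ∈ {(T,F,F,F)} — 1.
  x5=F, x6=T: remaining (x1,x2,x3,x4) ∈ {(T,F,T,F)} — 1.
  x5=F, x6=F: 9 of the 16 assignments to (x1,x2,x3,x4) work.
Total: 2 + 1 + 1 + 9 = 13.

13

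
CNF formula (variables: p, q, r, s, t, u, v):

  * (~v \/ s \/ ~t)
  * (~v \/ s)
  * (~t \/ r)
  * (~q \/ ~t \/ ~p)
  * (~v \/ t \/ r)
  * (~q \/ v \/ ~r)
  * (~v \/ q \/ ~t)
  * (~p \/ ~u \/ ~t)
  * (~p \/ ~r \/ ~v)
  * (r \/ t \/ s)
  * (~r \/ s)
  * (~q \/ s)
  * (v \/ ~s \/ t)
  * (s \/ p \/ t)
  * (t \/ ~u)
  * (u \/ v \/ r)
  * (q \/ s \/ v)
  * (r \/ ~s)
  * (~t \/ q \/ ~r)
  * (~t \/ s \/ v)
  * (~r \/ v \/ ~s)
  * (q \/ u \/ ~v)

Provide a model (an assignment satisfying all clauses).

p = False, q = True, r = True, s = True, t = True, u = False, v = True

Branch on p: take p = False.
Set q = True and propagate.
  then s is forced to True.
  then r is forced to True.
  then v is forced to True.
For the remaining variables, t = True, u = False works.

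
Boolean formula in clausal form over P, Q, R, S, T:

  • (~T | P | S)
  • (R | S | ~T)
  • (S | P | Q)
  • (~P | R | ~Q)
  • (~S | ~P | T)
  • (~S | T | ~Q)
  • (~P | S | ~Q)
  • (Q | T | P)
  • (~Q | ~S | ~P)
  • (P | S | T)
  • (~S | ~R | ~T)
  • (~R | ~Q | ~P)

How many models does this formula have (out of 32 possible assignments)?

6

Satisfying assignments:
  P=0 Q=0 R=0 S=1 T=1
  P=0 Q=1 R=0 S=1 T=1
  P=1 Q=0 R=0 S=0 T=0
  P=1 Q=0 R=0 S=1 T=1
  P=1 Q=0 R=1 S=0 T=0
  P=1 Q=0 R=1 S=0 T=1
That's 6 in total.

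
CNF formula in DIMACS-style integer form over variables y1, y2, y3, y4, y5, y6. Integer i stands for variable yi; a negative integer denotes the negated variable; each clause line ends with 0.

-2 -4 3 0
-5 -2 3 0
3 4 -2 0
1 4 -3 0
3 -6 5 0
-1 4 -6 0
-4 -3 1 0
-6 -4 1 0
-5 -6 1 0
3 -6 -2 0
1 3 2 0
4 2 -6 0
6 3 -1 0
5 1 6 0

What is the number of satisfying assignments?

13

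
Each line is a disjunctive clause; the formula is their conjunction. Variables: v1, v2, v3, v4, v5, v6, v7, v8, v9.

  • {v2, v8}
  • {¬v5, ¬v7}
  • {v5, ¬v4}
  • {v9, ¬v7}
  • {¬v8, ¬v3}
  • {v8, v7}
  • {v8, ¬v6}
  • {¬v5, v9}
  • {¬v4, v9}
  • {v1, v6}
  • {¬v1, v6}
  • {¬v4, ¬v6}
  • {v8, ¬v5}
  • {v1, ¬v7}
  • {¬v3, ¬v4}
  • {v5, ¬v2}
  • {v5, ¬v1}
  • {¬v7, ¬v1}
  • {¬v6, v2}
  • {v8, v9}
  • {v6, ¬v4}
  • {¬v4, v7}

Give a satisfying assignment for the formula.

v1=True, v2=True, v3=False, v4=False, v5=True, v6=True, v7=False, v8=True, v9=True

Check each clause:
  1. {v8, v2} — v8 is true.
  2. {¬v5, ¬v7} — ¬v7 is true.
  3. {v5, ¬v4} — ¬v4 is true.
  4. {¬v7, v9} — v9 is true.
  5. {¬v8, ¬v3} — ¬v3 is true.
  6. {v7, v8} — v8 is true.
  7. {¬v6, v8} — v8 is true.
  8. {v9, ¬v5} — v9 is true.
  9. {¬v4, v9} — v9 is true.
  10. {v1, v6} — v1 is true.
  11. {v6, ¬v1} — v6 is true.
  12. {¬v4, ¬v6} — ¬v4 is true.
  13. {¬v5, v8} — v8 is true.
  14. {v1, ¬v7} — ¬v7 is true.
  15. {¬v3, ¬v4} — ¬v4 is true.
  16. {v5, ¬v2} — v5 is true.
  17. {v5, ¬v1} — v5 is true.
  18. {¬v1, ¬v7} — ¬v7 is true.
  19. {¬v6, v2} — v2 is true.
  20. {v9, v8} — v8 is true.
  21. {v6, ¬v4} — ¬v4 is true.
  22. {¬v4, v7} — ¬v4 is true.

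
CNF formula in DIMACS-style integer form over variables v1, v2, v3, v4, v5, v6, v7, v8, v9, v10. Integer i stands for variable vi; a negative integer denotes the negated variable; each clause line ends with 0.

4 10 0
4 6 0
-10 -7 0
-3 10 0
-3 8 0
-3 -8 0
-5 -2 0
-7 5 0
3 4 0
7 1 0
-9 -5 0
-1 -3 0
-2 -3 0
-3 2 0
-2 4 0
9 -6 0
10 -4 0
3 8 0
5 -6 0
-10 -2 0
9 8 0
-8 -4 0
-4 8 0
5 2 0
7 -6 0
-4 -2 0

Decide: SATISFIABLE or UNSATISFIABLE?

UNSATISFIABLE

v3 = True:
  propagation gives v10=True, v7=False, v8=True; an empty clause results — contradiction.
v3 = False:
  propagation gives v4=True, v10=True, v7=False, v1=True; an empty clause results — contradiction.
Every branch closes, so no satisfying assignment exists.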